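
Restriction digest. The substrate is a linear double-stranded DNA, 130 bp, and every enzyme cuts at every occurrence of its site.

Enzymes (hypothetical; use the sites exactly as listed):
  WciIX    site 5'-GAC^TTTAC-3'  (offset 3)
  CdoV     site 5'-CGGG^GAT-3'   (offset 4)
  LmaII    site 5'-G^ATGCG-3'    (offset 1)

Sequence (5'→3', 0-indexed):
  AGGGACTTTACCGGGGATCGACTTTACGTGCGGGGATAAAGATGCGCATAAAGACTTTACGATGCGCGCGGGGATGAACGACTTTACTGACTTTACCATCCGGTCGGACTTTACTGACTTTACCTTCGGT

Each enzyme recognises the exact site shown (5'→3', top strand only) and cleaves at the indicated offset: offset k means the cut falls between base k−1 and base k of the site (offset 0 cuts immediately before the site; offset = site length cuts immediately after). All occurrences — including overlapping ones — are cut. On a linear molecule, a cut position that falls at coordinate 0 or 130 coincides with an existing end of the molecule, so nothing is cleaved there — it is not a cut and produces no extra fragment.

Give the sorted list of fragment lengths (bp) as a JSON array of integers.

[6,6,7,7,9,9,9,10,11,12,12,14,18]

Site scan:
  WciIX (GACTTTAC, off=3): starts [3, 19, 52, 79, 88, 106, 115] → cuts [6, 22, 55, 82, 91, 109, 118]
  CdoV (CGGGGAT, off=4): starts [11, 30, 68] → cuts [15, 34, 72]
  LmaII (GATGCG, off=1): starts [40, 60] → cuts [41, 61]

All cut coordinates (distinct, sorted): [6, 15, 22, 34, 41, 55, 61, 72, 82, 91, 109, 118]

Fragment lengths:
  [0,6): 6 bp
  [6,15): 9 bp
  [15,22): 7 bp
  [22,34): 12 bp
  [34,41): 7 bp
  [41,55): 14 bp
  [55,61): 6 bp
  [61,72): 11 bp
  [72,82): 10 bp
  [82,91): 9 bp
  [91,109): 18 bp
  [109,118): 9 bp
  [118,130): 12 bp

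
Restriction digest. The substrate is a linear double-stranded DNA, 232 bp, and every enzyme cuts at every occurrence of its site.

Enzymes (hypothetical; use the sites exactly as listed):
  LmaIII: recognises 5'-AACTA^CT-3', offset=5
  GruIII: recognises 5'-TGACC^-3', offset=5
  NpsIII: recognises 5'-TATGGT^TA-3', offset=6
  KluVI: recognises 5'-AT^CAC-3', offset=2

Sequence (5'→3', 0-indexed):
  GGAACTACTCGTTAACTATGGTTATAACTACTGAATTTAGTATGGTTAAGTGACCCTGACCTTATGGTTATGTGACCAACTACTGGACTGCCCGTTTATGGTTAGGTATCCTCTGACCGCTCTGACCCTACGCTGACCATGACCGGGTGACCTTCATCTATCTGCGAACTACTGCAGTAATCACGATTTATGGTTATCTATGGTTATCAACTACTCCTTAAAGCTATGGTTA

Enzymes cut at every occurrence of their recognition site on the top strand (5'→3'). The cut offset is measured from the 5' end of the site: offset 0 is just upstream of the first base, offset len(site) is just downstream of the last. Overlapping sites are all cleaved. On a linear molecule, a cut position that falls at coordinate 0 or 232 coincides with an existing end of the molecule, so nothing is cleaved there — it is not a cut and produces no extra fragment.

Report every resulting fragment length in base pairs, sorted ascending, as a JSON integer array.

[2,5,6,6,7,7,8,8,9,9,9,9,10,10,11,13,15,16,16,17,19,20]

Site scan:
  LmaIII AACTACT/5: at [2, 25, 77, 166, 208] ⇒ [7, 30, 82, 171, 213]
  GruIII TGACC/5: at [50, 56, 72, 113, 122, 133, 139, 147] ⇒ [55, 61, 77, 118, 127, 138, 144, 152]
  NpsIII TATGGTTA/6: at [16, 40, 62, 96, 188, 198, 224] ⇒ [22, 46, 68, 102, 194, 204, 230]
  KluVI ATCAC/2: at [179] ⇒ [181]

All cut coordinates (distinct, sorted): [7, 22, 30, 46, 55, 61, 68, 77, 82, 102, 118, 127, 138, 144, 152, 171, 181, 194, 204, 213, 230]

Fragment lengths:
  [0,7): 7 bp
  [7,22): 15 bp
  [22,30): 8 bp
  [30,46): 16 bp
  [46,55): 9 bp
  [55,61): 6 bp
  [61,68): 7 bp
  [68,77): 9 bp
  [77,82): 5 bp
  [82,102): 20 bp
  [102,118): 16 bp
  [118,127): 9 bp
  [127,138): 11 bp
  [138,144): 6 bp
  [144,152): 8 bp
  [152,171): 19 bp
  [171,181): 10 bp
  [181,194): 13 bp
  [194,204): 10 bp
  [204,213): 9 bp
  [213,230): 17 bp
  [230,232): 2 bp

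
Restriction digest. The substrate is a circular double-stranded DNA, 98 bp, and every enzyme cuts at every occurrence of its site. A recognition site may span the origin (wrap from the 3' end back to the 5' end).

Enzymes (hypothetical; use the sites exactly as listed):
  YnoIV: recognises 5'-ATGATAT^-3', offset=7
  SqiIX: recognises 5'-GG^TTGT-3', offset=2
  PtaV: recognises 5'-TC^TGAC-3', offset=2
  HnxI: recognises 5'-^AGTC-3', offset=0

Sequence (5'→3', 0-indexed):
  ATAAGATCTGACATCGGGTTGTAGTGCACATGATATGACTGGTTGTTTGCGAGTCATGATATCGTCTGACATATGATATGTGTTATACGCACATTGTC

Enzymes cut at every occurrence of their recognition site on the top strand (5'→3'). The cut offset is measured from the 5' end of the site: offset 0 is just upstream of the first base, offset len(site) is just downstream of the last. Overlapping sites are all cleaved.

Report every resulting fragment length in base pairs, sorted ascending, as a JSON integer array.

Scan for sites:
  YnoIV ATGATAT/7: at [29, 55, 72] ⇒ [36, 62, 79]
  SqiIX GGTTGT/2: at [16, 40] ⇒ [18, 42]
  PtaV TCTGAC/2: at [6, 64] ⇒ [8, 66]
  HnxI AGTC/0: at [51] ⇒ [51]

Pooled cuts: [8, 18, 36, 42, 51, 62, 66, 79]

Fragment lengths:
  8→18: 10 bp
  18→36: 18 bp
  36→42: 6 bp
  42→51: 9 bp
  51→62: 11 bp
  62→66: 4 bp
  66→79: 13 bp
  79→8 (wrap): 98-79+8 = 27 bp

[4,6,9,10,11,13,18,27]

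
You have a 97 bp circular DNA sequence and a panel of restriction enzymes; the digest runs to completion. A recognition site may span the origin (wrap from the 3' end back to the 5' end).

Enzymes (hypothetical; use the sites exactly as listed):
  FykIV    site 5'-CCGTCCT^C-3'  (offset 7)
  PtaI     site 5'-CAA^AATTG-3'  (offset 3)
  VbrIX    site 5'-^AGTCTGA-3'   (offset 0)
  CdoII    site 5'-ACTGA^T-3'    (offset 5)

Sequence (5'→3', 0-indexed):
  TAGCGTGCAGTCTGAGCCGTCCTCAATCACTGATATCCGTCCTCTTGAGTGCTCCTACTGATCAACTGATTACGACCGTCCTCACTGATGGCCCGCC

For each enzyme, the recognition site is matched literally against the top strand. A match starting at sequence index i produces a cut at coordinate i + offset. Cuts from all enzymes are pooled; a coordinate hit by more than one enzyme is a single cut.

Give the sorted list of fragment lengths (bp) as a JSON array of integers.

Scan for sites:
  FykIV (CCGTCCTC, off=7): starts [16, 36, 75] → cuts [23, 43, 82]
  PtaI (CAAAATTG, off=3): no sites
  VbrIX (AGTCTGA, off=0): starts [8] → cuts [8]
  CdoII (ACTGAT, off=5): starts [28, 56, 64, 83] → cuts [33, 61, 69, 88]

Pooled cuts: [8, 23, 33, 43, 61, 69, 82, 88]

Fragments:
  8→23: 15 bp
  23→33: 10 bp
  33→43: 10 bp
  43→61: 18 bp
  61→69: 8 bp
  69→82: 13 bp
  82→88: 6 bp
  88→8 (wrap): 97-88+8 = 17 bp

[6,8,10,10,13,15,17,18]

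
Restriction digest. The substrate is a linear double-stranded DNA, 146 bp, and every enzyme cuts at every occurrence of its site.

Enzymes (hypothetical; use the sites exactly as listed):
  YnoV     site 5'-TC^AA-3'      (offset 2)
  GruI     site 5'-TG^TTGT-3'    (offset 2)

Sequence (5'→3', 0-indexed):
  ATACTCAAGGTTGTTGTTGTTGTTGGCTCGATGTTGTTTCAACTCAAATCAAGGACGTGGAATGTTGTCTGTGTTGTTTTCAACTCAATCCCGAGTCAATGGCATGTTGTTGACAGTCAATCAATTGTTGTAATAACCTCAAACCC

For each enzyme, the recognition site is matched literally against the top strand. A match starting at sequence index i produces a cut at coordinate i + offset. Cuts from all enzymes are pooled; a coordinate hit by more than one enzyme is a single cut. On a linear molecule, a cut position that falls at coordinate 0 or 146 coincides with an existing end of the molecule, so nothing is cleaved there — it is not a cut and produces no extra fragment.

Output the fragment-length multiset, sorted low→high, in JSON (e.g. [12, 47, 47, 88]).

Scan for sites:
  YnoV TCAA/2: at [4, 38, 43, 48, 79, 84, 95, 116, 120, 138] ⇒ [6, 40, 45, 50, 81, 86, 97, 118, 122, 140]
  GruI TGTTGT/2: at [11, 14, 17, 31, 62, 71, 104, 125] ⇒ [13, 16, 19, 33, 64, 73, 106, 127]

All cut coordinates (distinct, sorted): [6, 13, 16, 19, 33, 40, 45, 50, 64, 73, 81, 86, 97, 106, 118, 122, 127, 140]

Fragments:
  [0,6): 6 bp
  [6,13): 7 bp
  [13,16): 3 bp
  [16,19): 3 bp
  [19,33): 14 bp
  [33,40): 7 bp
  [40,45): 5 bp
  [45,50): 5 bp
  [50,64): 14 bp
  [64,73): 9 bp
  [73,81): 8 bp
  [81,86): 5 bp
  [86,97): 11 bp
  [97,106): 9 bp
  [106,118): 12 bp
  [118,122): 4 bp
  [122,127): 5 bp
  [127,140): 13 bp
  [140,146): 6 bp

[3,3,4,5,5,5,5,6,6,7,7,8,9,9,11,12,13,14,14]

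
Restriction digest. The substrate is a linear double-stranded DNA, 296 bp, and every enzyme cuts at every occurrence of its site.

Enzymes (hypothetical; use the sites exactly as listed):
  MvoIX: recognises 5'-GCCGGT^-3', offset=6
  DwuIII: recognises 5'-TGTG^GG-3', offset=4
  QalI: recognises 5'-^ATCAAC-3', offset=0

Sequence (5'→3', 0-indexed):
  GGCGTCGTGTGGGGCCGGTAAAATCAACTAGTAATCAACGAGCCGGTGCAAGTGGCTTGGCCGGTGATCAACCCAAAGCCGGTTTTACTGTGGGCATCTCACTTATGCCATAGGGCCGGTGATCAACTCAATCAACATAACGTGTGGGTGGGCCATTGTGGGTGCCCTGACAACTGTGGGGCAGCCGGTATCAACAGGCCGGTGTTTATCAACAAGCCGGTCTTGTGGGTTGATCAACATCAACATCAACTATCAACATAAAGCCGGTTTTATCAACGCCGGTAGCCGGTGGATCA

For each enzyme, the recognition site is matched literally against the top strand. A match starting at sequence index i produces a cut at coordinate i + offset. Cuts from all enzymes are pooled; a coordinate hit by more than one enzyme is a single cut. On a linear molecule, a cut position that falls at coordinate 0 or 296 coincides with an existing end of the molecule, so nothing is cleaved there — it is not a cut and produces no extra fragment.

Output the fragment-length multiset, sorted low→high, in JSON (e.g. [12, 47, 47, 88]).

Per-enzyme occurrences:
  MvoIX GCCGGT/6: at [13, 41, 59, 77, 114, 183, 197, 215, 262, 277, 284] ⇒ [19, 47, 65, 83, 120, 189, 203, 221, 268, 283, 290]
  DwuIII TGTGGG/4: at [7, 88, 142, 156, 174, 223] ⇒ [11, 92, 146, 160, 178, 227]
  QalI ATCAAC/0: at [22, 33, 66, 121, 130, 189, 207, 232, 238, 244, 251, 271] ⇒ [22, 33, 66, 121, 130, 189, 207, 232, 238, 244, 251, 271]

Pooled cuts: [11, 19, 22, 33, 47, 65, 66, 83, 92, 120, 121, 130, 146, 160, 178, 189, 203, 207, 221, 227, 232, 238, 244, 251, 268, 271, 283, 290]

Fragments:
  [0,11): 11 bp
  [11,19): 8 bp
  [19,22): 3 bp
  [22,33): 11 bp
  [33,47): 14 bp
  [47,65): 18 bp
  [65,66): 1 bp
  [66,83): 17 bp
  [83,92): 9 bp
  [92,120): 28 bp
  [120,121): 1 bp
  [121,130): 9 bp
  [130,146): 16 bp
  [146,160): 14 bp
  [160,178): 18 bp
  [178,189): 11 bp
  [189,203): 14 bp
  [203,207): 4 bp
  [207,221): 14 bp
  [221,227): 6 bp
  [227,232): 5 bp
  [232,238): 6 bp
  [238,244): 6 bp
  [244,251): 7 bp
  [251,268): 17 bp
  [268,271): 3 bp
  [271,283): 12 bp
  [283,290): 7 bp
  [290,296): 6 bp

[1,1,3,3,4,5,6,6,6,6,7,7,8,9,9,11,11,11,12,14,14,14,14,16,17,17,18,18,28]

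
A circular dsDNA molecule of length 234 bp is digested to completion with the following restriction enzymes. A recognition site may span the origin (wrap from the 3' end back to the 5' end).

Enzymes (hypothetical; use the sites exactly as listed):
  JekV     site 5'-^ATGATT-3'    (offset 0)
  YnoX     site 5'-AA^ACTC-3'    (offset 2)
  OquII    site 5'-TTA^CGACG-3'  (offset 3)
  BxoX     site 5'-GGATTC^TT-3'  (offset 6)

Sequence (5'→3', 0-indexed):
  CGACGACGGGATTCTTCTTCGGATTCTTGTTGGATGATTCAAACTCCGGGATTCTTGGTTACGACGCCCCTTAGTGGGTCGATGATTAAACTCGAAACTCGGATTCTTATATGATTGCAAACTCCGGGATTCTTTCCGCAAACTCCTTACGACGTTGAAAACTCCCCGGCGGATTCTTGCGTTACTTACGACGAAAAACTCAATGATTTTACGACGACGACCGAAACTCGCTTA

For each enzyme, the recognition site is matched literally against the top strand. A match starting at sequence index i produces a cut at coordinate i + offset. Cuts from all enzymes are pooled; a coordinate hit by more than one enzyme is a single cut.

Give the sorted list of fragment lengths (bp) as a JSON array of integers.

[4,5,7,7,7,8,8,9,9,9,9,9,10,10,11,12,12,12,12,14,14,16,20]

Per-enzyme occurrences:
  JekV ATGATT/0: at [33, 81, 110, 202] ⇒ [33, 81, 110, 202]
  YnoX AAACTC/2: at [40, 87, 94, 118, 139, 158, 195, 223] ⇒ [42, 89, 96, 120, 141, 160, 197, 225]
  OquII TTACGACG/3: at [58, 146, 185, 208, 231] ⇒ [0, 61, 149, 188, 211]
  BxoX GGATTCTT/6: at [8, 20, 48, 100, 126, 170] ⇒ [14, 26, 54, 106, 132, 176]

All cut coordinates (distinct, sorted): [0, 14, 26, 33, 42, 54, 61, 81, 89, 96, 106, 110, 120, 132, 141, 149, 160, 176, 188, 197, 202, 211, 225]

Fragment lengths:
  0→14: 14 bp
  14→26: 12 bp
  26→33: 7 bp
  33→42: 9 bp
  42→54: 12 bp
  54→61: 7 bp
  61→81: 20 bp
  81→89: 8 bp
  89→96: 7 bp
  96→106: 10 bp
  106→110: 4 bp
  110→120: 10 bp
  120→132: 12 bp
  132→141: 9 bp
  141→149: 8 bp
  149→160: 11 bp
  160→176: 16 bp
  176→188: 12 bp
  188→197: 9 bp
  197→202: 5 bp
  202→211: 9 bp
  211→225: 14 bp
  225→0 (wrap): 234-225+0 = 9 bp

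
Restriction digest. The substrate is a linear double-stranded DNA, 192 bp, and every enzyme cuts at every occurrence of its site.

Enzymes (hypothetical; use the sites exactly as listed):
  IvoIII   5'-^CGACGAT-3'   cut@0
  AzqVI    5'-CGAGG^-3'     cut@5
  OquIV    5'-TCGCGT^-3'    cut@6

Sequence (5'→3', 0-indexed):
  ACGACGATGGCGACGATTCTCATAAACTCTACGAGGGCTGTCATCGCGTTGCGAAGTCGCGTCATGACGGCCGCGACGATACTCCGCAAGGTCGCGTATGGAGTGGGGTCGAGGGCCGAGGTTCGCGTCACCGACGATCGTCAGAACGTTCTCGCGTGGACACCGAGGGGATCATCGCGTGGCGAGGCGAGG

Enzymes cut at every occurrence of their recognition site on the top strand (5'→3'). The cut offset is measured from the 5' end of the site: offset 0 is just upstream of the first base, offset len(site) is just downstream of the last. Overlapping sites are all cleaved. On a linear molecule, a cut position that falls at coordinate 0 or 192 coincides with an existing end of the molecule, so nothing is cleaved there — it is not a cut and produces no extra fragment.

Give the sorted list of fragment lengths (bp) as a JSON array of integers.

[1,3,5,7,7,7,9,11,11,12,13,13,17,24,26,26]

Scan for sites:
  IvoIII (CGACGAT, off=0): starts [1, 10, 73, 131] → cuts [1, 10, 73, 131]
  AzqVI (CGAGG, off=5): starts [31, 109, 116, 163, 182, 187] → cuts [36, 114, 121, 168, 187] (position 192 is a terminus of the linear molecule — no cut)
  OquIV (TCGCGT, off=6): starts [43, 56, 91, 122, 151, 174] → cuts [49, 62, 97, 128, 157, 180]

All cut coordinates (distinct, sorted): [1, 10, 36, 49, 62, 73, 97, 114, 121, 128, 131, 157, 168, 180, 187]

Fragment lengths:
  [0,1): 1 bp
  [1,10): 9 bp
  [10,36): 26 bp
  [36,49): 13 bp
  [49,62): 13 bp
  [62,73): 11 bp
  [73,97): 24 bp
  [97,114): 17 bp
  [114,121): 7 bp
  [121,128): 7 bp
  [128,131): 3 bp
  [131,157): 26 bp
  [157,168): 11 bp
  [168,180): 12 bp
  [180,187): 7 bp
  [187,192): 5 bp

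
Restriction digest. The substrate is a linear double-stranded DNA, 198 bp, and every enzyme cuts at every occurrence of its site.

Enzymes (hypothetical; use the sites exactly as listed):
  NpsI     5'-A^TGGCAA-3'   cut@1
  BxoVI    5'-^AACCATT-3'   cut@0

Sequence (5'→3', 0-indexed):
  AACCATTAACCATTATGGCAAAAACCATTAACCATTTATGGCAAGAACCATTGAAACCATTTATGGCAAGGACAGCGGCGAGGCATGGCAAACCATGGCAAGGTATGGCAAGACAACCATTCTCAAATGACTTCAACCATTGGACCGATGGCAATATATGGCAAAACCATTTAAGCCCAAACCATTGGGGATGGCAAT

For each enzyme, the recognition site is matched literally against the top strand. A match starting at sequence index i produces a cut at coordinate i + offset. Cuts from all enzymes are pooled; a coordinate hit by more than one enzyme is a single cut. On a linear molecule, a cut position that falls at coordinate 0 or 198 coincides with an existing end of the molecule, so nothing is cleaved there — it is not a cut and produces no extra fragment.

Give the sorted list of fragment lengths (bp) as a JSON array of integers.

[6,7,7,7,7,7,8,9,9,9,9,10,10,10,12,14,15,20,22]

Scan for sites:
  NpsI (ATGGCAA, off=1): starts [14, 37, 62, 84, 94, 104, 147, 157, 190] → cuts [15, 38, 63, 85, 95, 105, 148, 158, 191]
  BxoVI (AACCATT, off=0): starts [0, 7, 22, 29, 45, 54, 114, 134, 164, 179] → cuts [7, 22, 29, 45, 54, 114, 134, 164, 179] (position 0 is a terminus of the linear molecule — no cut)

Pooled cuts: [7, 15, 22, 29, 38, 45, 54, 63, 85, 95, 105, 114, 134, 148, 158, 164, 179, 191]

Fragment lengths:
  [0,7): 7 bp
  [7,15): 8 bp
  [15,22): 7 bp
  [22,29): 7 bp
  [29,38): 9 bp
  [38,45): 7 bp
  [45,54): 9 bp
  [54,63): 9 bp
  [63,85): 22 bp
  [85,95): 10 bp
  [95,105): 10 bp
  [105,114): 9 bp
  [114,134): 20 bp
  [134,148): 14 bp
  [148,158): 10 bp
  [158,164): 6 bp
  [164,179): 15 bp
  [179,191): 12 bp
  [191,198): 7 bp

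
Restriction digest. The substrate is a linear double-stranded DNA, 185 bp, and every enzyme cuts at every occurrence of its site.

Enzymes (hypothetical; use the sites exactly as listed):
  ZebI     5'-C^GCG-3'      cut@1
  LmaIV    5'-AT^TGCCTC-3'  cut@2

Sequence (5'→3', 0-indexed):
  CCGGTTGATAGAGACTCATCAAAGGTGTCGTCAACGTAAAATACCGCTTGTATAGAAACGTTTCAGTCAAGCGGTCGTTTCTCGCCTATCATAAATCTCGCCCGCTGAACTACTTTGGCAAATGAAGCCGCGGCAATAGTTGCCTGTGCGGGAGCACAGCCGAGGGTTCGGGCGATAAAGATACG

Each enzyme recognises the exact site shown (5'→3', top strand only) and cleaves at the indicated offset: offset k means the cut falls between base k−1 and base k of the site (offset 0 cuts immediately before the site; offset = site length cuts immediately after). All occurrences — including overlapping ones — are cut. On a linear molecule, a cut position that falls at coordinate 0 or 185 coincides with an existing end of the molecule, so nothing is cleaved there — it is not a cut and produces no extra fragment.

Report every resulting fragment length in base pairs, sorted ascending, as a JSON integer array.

[56,129]

Site scan:
  ZebI CGCG/1: at [128] ⇒ [129]
  LmaIV (ATTGCCTC, off=2): no sites

Pooled cuts: [129]

Fragments:
  [0,129): 129 bp
  [129,185): 56 bp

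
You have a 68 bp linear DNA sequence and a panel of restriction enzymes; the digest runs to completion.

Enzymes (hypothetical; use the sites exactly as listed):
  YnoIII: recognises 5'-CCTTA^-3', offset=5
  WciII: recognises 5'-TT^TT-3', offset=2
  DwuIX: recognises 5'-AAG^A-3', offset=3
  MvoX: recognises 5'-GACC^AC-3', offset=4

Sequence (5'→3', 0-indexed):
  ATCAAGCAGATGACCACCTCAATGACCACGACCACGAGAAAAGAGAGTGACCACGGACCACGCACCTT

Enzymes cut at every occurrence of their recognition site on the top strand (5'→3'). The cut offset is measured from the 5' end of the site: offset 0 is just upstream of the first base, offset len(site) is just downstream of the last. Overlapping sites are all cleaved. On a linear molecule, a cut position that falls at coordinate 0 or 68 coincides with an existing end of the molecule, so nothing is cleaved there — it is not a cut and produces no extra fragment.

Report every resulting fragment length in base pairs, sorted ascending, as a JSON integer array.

Site scan:
  YnoIII (CCTTA, off=5): no sites
  WciII (TTTT, off=2): no sites
  DwuIX (AAGA, off=3): starts [40] → cuts [43]
  MvoX (GACCAC, off=4): starts [11, 23, 29, 48, 55] → cuts [15, 27, 33, 52, 59]

All cut coordinates (distinct, sorted): [15, 27, 33, 43, 52, 59]

Fragment lengths:
  [0,15): 15 bp
  [15,27): 12 bp
  [27,33): 6 bp
  [33,43): 10 bp
  [43,52): 9 bp
  [52,59): 7 bp
  [59,68): 9 bp

[6,7,9,9,10,12,15]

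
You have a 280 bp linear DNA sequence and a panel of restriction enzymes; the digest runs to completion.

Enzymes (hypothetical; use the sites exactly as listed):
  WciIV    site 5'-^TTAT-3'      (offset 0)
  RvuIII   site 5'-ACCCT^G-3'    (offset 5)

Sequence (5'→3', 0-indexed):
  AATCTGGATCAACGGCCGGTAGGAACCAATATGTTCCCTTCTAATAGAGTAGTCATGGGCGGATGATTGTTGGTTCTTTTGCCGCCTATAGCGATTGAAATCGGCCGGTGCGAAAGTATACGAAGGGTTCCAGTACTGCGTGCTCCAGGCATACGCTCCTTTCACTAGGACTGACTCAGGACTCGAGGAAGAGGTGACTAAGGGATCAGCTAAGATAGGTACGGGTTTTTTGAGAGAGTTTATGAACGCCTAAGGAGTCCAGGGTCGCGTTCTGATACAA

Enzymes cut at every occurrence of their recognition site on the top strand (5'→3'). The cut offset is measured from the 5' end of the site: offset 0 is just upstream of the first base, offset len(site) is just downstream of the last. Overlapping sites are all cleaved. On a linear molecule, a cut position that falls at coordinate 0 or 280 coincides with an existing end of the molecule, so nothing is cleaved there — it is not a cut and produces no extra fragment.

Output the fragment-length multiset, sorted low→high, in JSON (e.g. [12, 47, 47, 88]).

Scan for sites:
  WciIV (TTAT, off=0): starts [239] → cuts [239]
  RvuIII (ACCCTG, off=5): no sites

All cut coordinates (distinct, sorted): [239]

Fragment lengths:
  [0,239): 239 bp
  [239,280): 41 bp

[41,239]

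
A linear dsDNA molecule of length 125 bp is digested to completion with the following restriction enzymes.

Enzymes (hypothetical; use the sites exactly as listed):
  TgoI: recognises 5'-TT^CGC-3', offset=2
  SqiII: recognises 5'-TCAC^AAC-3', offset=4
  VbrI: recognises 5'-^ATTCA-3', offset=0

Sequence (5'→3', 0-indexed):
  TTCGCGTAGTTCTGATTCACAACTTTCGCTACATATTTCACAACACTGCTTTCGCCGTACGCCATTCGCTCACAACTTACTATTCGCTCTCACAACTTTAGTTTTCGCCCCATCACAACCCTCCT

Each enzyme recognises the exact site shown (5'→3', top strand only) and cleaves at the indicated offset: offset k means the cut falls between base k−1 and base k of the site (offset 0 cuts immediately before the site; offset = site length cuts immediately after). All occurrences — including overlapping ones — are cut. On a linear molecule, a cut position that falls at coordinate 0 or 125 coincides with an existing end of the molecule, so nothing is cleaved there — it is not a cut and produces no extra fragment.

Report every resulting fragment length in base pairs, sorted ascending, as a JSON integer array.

[2,6,6,7,9,9,11,11,11,12,12,14,15]

Per-enzyme occurrences:
  TgoI (TTCGC, off=2): starts [0, 24, 50, 64, 82, 103] → cuts [2, 26, 52, 66, 84, 105]
  SqiII (TCACAAC, off=4): starts [16, 37, 69, 89, 112] → cuts [20, 41, 73, 93, 116]
  VbrI (ATTCA, off=0): starts [14] → cuts [14]

Pooled cuts: [2, 14, 20, 26, 41, 52, 66, 73, 84, 93, 105, 116]

Fragment lengths:
  [0,2): 2 bp
  [2,14): 12 bp
  [14,20): 6 bp
  [20,26): 6 bp
  [26,41): 15 bp
  [41,52): 11 bp
  [52,66): 14 bp
  [66,73): 7 bp
  [73,84): 11 bp
  [84,93): 9 bp
  [93,105): 12 bp
  [105,116): 11 bp
  [116,125): 9 bp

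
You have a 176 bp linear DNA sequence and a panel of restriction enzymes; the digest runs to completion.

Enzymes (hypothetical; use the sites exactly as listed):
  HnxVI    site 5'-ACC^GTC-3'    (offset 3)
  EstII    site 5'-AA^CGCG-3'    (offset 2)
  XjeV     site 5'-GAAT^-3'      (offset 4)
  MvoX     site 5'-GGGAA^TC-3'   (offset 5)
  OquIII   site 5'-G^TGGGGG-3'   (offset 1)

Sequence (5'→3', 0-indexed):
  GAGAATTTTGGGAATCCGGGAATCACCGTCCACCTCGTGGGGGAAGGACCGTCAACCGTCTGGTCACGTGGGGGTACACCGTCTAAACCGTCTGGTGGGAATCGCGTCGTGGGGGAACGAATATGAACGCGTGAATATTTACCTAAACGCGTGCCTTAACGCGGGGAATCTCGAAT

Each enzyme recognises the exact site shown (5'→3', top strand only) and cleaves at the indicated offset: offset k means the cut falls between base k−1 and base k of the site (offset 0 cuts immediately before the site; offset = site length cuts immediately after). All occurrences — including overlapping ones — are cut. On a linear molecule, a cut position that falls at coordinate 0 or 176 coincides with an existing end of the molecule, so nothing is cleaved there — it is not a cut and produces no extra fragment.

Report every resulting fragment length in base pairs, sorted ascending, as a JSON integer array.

[1,1,1,1,4,5,6,7,7,7,7,8,9,9,9,10,11,11,12,12,12,13,13]

Per-enzyme occurrences:
  HnxVI (ACCGTC, off=3): starts [24, 47, 54, 77, 86] → cuts [27, 50, 57, 80, 89]
  EstII (AACGCG, off=2): starts [125, 145, 157] → cuts [127, 147, 159]
  XjeV (GAAT, off=4): starts [2, 11, 19, 98, 118, 132, 165, 172] → cuts [6, 15, 23, 102, 122, 136, 169] (position 176 is a terminus of the linear molecule — no cut)
  MvoX (GGGAATC, off=5): starts [9, 17, 96, 163] → cuts [14, 22, 101, 168]
  OquIII (GTGGGGG, off=1): starts [36, 67, 108] → cuts [37, 68, 109]

All cut coordinates (distinct, sorted): [6, 14, 15, 22, 23, 27, 37, 50, 57, 68, 80, 89, 101, 102, 109, 122, 127, 136, 147, 159, 168, 169]

Fragments:
  [0,6): 6 bp
  [6,14): 8 bp
  [14,15): 1 bp
  [15,22): 7 bp
  [22,23): 1 bp
  [23,27): 4 bp
  [27,37): 10 bp
  [37,50): 13 bp
  [50,57): 7 bp
  [57,68): 11 bp
  [68,80): 12 bp
  [80,89): 9 bp
  [89,101): 12 bp
  [101,102): 1 bp
  [102,109): 7 bp
  [109,122): 13 bp
  [122,127): 5 bp
  [127,136): 9 bp
  [136,147): 11 bp
  [147,159): 12 bp
  [159,168): 9 bp
  [168,169): 1 bp
  [169,176): 7 bp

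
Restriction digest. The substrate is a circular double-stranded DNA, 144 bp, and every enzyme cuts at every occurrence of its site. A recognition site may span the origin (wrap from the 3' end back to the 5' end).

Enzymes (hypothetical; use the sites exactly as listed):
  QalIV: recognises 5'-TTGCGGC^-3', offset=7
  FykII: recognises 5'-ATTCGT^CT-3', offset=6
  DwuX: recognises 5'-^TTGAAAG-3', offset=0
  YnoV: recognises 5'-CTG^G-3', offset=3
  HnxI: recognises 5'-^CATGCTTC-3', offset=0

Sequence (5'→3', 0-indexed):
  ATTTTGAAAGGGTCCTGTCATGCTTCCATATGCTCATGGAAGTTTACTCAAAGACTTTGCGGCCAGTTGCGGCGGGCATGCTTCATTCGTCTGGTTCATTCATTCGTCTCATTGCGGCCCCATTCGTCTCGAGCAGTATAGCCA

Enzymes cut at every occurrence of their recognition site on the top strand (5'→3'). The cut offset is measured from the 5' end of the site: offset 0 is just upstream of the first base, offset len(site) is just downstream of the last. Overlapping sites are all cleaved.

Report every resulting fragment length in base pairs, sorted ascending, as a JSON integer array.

Scan for sites:
  QalIV TTGCGGC/7: at [56, 66, 111] ⇒ [63, 73, 118]
  FykII ATTCGTCT/6: at [84, 101, 121] ⇒ [90, 107, 127]
  DwuX TTGAAAG/0: at [3] ⇒ [3]
  YnoV CTGG/3: at [90] ⇒ [93]
  HnxI CATGCTTC/0: at [18, 76] ⇒ [18, 76]

All cut coordinates (distinct, sorted): [3, 18, 63, 73, 76, 90, 93, 107, 118, 127]

Fragments:
  3→18: 15 bp
  18→63: 45 bp
  63→73: 10 bp
  73→76: 3 bp
  76→90: 14 bp
  90→93: 3 bp
  93→107: 14 bp
  107→118: 11 bp
  118→127: 9 bp
  127→3 (wrap): 144-127+3 = 20 bp

[3,3,9,10,11,14,14,15,20,45]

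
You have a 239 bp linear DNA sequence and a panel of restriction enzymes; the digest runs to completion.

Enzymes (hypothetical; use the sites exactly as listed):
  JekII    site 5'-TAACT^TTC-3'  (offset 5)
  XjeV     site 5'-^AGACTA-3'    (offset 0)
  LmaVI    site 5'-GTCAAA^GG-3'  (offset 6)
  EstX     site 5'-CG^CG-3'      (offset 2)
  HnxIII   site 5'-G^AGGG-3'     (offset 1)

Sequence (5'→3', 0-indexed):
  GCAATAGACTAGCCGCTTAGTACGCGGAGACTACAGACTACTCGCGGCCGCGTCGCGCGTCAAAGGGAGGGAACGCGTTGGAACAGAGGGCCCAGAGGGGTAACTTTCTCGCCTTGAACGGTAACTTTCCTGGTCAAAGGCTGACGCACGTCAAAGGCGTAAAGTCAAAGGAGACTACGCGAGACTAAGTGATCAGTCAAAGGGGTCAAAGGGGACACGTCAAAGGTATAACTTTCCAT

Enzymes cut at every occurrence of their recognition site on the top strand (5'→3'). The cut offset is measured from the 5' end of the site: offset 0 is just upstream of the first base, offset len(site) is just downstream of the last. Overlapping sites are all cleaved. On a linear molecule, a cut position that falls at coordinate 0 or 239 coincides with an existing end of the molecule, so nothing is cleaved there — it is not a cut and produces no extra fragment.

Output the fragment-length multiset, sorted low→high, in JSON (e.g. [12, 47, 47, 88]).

[2,2,2,3,3,5,5,6,6,7,7,8,8,9,9,9,10,10,11,12,14,14,17,19,20,21]

Per-enzyme occurrences:
  JekII TAACTTTC/5: at [100, 121, 228] ⇒ [105, 126, 233]
  XjeV AGACTA/0: at [5, 27, 34, 171, 181] ⇒ [5, 27, 34, 171, 181]
  LmaVI GTCAAAGG/6: at [58, 132, 149, 163, 195, 204, 218] ⇒ [64, 138, 155, 169, 201, 210, 224]
  EstX CGCG/2: at [22, 42, 48, 53, 55, 73, 177] ⇒ [24, 44, 50, 55, 57, 75, 179]
  HnxIII GAGGG/1: at [66, 85, 94] ⇒ [67, 86, 95]

All cut coordinates (distinct, sorted): [5, 24, 27, 34, 44, 50, 55, 57, 64, 67, 75, 86, 95, 105, 126, 138, 155, 169, 171, 179, 181, 201, 210, 224, 233]

Fragments:
  [0,5): 5 bp
  [5,24): 19 bp
  [24,27): 3 bp
  [27,34): 7 bp
  [34,44): 10 bp
  [44,50): 6 bp
  [50,55): 5 bp
  [55,57): 2 bp
  [57,64): 7 bp
  [64,67): 3 bp
  [67,75): 8 bp
  [75,86): 11 bp
  [86,95): 9 bp
  [95,105): 10 bp
  [105,126): 21 bp
  [126,138): 12 bp
  [138,155): 17 bp
  [155,169): 14 bp
  [169,171): 2 bp
  [171,179): 8 bp
  [179,181): 2 bp
  [181,201): 20 bp
  [201,210): 9 bp
  [210,224): 14 bp
  [224,233): 9 bp
  [233,239): 6 bp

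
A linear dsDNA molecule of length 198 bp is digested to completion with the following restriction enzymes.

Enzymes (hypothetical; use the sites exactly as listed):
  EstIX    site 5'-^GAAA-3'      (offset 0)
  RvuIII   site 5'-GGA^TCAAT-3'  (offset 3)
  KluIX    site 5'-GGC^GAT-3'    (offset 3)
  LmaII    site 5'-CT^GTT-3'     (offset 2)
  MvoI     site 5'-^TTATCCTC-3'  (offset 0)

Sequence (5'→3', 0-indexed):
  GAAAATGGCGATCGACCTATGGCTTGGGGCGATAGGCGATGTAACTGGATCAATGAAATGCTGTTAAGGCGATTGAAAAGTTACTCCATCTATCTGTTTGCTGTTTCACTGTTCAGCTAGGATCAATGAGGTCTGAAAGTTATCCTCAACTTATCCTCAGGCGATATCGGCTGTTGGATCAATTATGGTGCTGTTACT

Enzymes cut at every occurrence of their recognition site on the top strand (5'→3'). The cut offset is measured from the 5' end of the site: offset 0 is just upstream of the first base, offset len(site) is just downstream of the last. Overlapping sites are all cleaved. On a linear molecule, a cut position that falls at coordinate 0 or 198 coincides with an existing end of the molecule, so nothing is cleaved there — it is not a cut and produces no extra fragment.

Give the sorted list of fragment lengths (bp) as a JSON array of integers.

[4,5,5,6,6,7,7,8,8,8,9,10,11,12,12,12,12,14,21,21]

Per-enzyme occurrences:
  EstIX GAAA/0: at [0, 54, 74, 134] ⇒ [54, 74, 134] (position 0 is a terminus of the linear molecule — no cut)
  RvuIII GGATCAAT/3: at [46, 119, 175] ⇒ [49, 122, 178]
  KluIX GGCGAT/3: at [6, 27, 34, 67, 159] ⇒ [9, 30, 37, 70, 162]
  LmaII CTGTT/2: at [60, 93, 100, 108, 170, 190] ⇒ [62, 95, 102, 110, 172, 192]
  MvoI TTATCCTC/0: at [139, 150] ⇒ [139, 150]

All cut coordinates (distinct, sorted): [9, 30, 37, 49, 54, 62, 70, 74, 95, 102, 110, 122, 134, 139, 150, 162, 172, 178, 192]

Fragments:
  [0,9): 9 bp
  [9,30): 21 bp
  [30,37): 7 bp
  [37,49): 12 bp
  [49,54): 5 bp
  [54,62): 8 bp
  [62,70): 8 bp
  [70,74): 4 bp
  [74,95): 21 bp
  [95,102): 7 bp
  [102,110): 8 bp
  [110,122): 12 bp
  [122,134): 12 bp
  [134,139): 5 bp
  [139,150): 11 bp
  [150,162): 12 bp
  [162,172): 10 bp
  [172,178): 6 bp
  [178,192): 14 bp
  [192,198): 6 bp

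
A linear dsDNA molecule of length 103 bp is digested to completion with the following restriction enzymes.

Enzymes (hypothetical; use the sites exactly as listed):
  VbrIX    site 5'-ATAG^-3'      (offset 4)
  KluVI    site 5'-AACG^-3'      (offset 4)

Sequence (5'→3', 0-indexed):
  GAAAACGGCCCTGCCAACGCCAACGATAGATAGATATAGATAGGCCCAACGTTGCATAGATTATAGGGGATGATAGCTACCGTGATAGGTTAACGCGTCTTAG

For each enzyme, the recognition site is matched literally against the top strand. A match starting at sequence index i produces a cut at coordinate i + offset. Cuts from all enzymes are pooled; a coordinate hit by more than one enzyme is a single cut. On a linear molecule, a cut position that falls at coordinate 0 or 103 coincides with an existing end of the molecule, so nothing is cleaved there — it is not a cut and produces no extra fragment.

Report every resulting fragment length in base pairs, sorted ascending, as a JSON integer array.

[4,4,4,6,6,7,7,7,8,8,8,10,12,12]

Scan for sites:
  VbrIX ATAG/4: at [25, 29, 35, 39, 55, 62, 72, 84] ⇒ [29, 33, 39, 43, 59, 66, 76, 88]
  KluVI AACG/4: at [3, 15, 21, 47, 91] ⇒ [7, 19, 25, 51, 95]

Pooled cuts: [7, 19, 25, 29, 33, 39, 43, 51, 59, 66, 76, 88, 95]

Fragment lengths:
  [0,7): 7 bp
  [7,19): 12 bp
  [19,25): 6 bp
  [25,29): 4 bp
  [29,33): 4 bp
  [33,39): 6 bp
  [39,43): 4 bp
  [43,51): 8 bp
  [51,59): 8 bp
  [59,66): 7 bp
  [66,76): 10 bp
  [76,88): 12 bp
  [88,95): 7 bp
  [95,103): 8 bp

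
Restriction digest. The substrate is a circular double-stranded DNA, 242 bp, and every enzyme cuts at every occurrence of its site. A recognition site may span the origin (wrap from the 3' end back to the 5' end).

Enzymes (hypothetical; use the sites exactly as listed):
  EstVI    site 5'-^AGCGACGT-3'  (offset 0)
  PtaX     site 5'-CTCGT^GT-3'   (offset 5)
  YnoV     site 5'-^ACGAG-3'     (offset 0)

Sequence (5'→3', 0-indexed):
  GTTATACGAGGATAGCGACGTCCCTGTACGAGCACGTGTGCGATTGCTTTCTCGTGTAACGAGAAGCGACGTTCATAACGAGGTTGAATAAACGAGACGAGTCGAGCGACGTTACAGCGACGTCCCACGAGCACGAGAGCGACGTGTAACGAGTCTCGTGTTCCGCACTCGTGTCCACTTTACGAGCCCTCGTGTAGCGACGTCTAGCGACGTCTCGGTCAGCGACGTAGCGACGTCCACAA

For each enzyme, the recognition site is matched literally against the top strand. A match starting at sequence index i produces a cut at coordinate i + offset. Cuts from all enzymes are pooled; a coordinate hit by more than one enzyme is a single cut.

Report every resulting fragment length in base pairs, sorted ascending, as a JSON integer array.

Per-enzyme occurrences:
  EstVI AGCGACGT/0: at [13, 64, 104, 115, 137, 195, 205, 220, 228] ⇒ [13, 64, 104, 115, 137, 195, 205, 220, 228]
  PtaX CTCGTGT/5: at [50, 154, 167, 188] ⇒ [55, 159, 172, 193]
  YnoV ACGAG/0: at [5, 27, 58, 77, 91, 96, 126, 132, 148, 181] ⇒ [5, 27, 58, 77, 91, 96, 126, 132, 148, 181]

Pooled cuts: [5, 13, 27, 55, 58, 64, 77, 91, 96, 104, 115, 126, 132, 137, 148, 159, 172, 181, 193, 195, 205, 220, 228]

Fragment lengths:
  5→13: 8 bp
  13→27: 14 bp
  27→55: 28 bp
  55→58: 3 bp
  58→64: 6 bp
  64→77: 13 bp
  77→91: 14 bp
  91→96: 5 bp
  96→104: 8 bp
  104→115: 11 bp
  115→126: 11 bp
  126→132: 6 bp
  132→137: 5 bp
  137→148: 11 bp
  148→159: 11 bp
  159→172: 13 bp
  172→181: 9 bp
  181→193: 12 bp
  193→195: 2 bp
  195→205: 10 bp
  205→220: 15 bp
  220→228: 8 bp
  228→5 (wrap): 242-228+5 = 19 bp

[2,3,5,5,6,6,8,8,8,9,10,11,11,11,11,12,13,13,14,14,15,19,28]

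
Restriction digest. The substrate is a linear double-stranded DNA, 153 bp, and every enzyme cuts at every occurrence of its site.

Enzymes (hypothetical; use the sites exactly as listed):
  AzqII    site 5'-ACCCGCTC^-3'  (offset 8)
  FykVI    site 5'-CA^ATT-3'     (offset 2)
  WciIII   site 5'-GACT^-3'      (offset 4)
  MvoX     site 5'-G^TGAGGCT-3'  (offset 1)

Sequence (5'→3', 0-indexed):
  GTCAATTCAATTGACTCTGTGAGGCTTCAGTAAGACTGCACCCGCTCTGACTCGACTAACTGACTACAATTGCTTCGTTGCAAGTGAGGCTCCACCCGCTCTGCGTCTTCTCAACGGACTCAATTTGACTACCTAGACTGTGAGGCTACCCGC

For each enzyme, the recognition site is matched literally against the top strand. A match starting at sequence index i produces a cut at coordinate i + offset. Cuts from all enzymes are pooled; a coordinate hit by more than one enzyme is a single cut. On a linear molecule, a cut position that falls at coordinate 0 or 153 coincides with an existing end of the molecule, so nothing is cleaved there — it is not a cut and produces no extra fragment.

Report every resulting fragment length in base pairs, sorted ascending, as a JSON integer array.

[1,2,3,3,4,5,5,5,7,8,8,9,10,13,16,17,18,19]

Per-enzyme occurrences:
  AzqII ACCCGCTC/8: at [39, 93] ⇒ [47, 101]
  FykVI CAATT/2: at [2, 7, 66, 120] ⇒ [4, 9, 68, 122]
  WciIII GACT/4: at [12, 33, 48, 53, 61, 116, 126, 135] ⇒ [16, 37, 52, 57, 65, 120, 130, 139]
  MvoX GTGAGGCT/1: at [18, 83, 139] ⇒ [19, 84, 140]

All cut coordinates (distinct, sorted): [4, 9, 16, 19, 37, 47, 52, 57, 65, 68, 84, 101, 120, 122, 130, 139, 140]

Fragments:
  [0,4): 4 bp
  [4,9): 5 bp
  [9,16): 7 bp
  [16,19): 3 bp
  [19,37): 18 bp
  [37,47): 10 bp
  [47,52): 5 bp
  [52,57): 5 bp
  [57,65): 8 bp
  [65,68): 3 bp
  [68,84): 16 bp
  [84,101): 17 bp
  [101,120): 19 bp
  [120,122): 2 bp
  [122,130): 8 bp
  [130,139): 9 bp
  [139,140): 1 bp
  [140,153): 13 bp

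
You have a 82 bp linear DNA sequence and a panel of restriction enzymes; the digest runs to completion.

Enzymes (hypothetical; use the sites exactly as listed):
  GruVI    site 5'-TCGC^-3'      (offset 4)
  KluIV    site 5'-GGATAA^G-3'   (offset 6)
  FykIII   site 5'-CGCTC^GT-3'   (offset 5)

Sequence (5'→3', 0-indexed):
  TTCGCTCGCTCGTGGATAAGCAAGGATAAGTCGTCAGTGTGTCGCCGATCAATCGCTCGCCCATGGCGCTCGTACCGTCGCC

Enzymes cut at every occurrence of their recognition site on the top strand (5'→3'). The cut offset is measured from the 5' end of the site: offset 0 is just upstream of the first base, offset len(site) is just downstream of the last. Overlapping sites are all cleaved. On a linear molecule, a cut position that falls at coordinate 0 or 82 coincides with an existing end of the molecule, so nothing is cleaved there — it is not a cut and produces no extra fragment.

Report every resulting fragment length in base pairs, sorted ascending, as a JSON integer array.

[1,2,4,4,5,8,10,10,11,11,16]

Per-enzyme occurrences:
  GruVI (TCGC, off=4): starts [1, 5, 41, 52, 56, 77] → cuts [5, 9, 45, 56, 60, 81]
  KluIV (GGATAAG, off=6): starts [13, 23] → cuts [19, 29]
  FykIII (CGCTCGT, off=5): starts [6, 66] → cuts [11, 71]

Pooled cuts: [5, 9, 11, 19, 29, 45, 56, 60, 71, 81]

Fragment lengths:
  [0,5): 5 bp
  [5,9): 4 bp
  [9,11): 2 bp
  [11,19): 8 bp
  [19,29): 10 bp
  [29,45): 16 bp
  [45,56): 11 bp
  [56,60): 4 bp
  [60,71): 11 bp
  [71,81): 10 bp
  [81,82): 1 bp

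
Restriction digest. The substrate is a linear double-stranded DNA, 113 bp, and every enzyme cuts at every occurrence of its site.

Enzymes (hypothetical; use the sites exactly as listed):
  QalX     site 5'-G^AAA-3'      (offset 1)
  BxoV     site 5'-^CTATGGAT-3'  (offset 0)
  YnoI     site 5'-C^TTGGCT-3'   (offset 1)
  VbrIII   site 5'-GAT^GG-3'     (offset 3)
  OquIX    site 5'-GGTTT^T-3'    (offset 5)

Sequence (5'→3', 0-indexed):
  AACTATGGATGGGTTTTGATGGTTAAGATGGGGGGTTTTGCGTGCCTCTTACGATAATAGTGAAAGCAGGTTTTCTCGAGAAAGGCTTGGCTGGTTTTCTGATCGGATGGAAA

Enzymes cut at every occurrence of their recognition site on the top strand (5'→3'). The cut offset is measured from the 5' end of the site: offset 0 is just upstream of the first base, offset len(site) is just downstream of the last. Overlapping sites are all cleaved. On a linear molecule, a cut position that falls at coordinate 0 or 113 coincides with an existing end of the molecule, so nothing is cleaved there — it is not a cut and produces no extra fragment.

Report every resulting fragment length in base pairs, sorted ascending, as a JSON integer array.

Site scan:
  QalX GAAA/1: at [61, 79, 109] ⇒ [62, 80, 110]
  BxoV CTATGGAT/0: at [2] ⇒ [2]
  YnoI CTTGGCT/1: at [85] ⇒ [86]
  VbrIII GATGG/3: at [7, 17, 26, 105] ⇒ [10, 20, 29, 108]
  OquIX GGTTTT/5: at [11, 33, 68, 92] ⇒ [16, 38, 73, 97]

All cut coordinates (distinct, sorted): [2, 10, 16, 20, 29, 38, 62, 73, 80, 86, 97, 108, 110]

Fragments:
  [0,2): 2 bp
  [2,10): 8 bp
  [10,16): 6 bp
  [16,20): 4 bp
  [20,29): 9 bp
  [29,38): 9 bp
  [38,62): 24 bp
  [62,73): 11 bp
  [73,80): 7 bp
  [80,86): 6 bp
  [86,97): 11 bp
  [97,108): 11 bp
  [108,110): 2 bp
  [110,113): 3 bp

[2,2,3,4,6,6,7,8,9,9,11,11,11,24]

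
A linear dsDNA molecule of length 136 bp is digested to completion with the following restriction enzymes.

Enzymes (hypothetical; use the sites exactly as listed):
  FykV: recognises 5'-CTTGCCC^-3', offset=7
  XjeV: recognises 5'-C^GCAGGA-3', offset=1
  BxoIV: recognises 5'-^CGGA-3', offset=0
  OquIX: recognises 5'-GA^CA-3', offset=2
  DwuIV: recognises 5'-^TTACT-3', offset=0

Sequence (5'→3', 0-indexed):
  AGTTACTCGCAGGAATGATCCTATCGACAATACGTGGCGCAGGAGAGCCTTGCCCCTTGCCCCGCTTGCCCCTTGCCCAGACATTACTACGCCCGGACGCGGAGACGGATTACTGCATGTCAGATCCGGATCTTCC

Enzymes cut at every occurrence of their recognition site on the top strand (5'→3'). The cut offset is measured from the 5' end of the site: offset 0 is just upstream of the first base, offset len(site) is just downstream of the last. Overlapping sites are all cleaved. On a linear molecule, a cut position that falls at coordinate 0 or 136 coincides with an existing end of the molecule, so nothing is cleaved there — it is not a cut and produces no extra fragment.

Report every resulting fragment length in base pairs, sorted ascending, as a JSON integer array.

Per-enzyme occurrences:
  FykV CTTGCCC/7: at [48, 55, 64, 71] ⇒ [55, 62, 71, 78]
  XjeV CGCAGGA/1: at [7, 37] ⇒ [8, 38]
  BxoIV CGGA/0: at [93, 99, 105, 126] ⇒ [93, 99, 105, 126]
  OquIX GACA/2: at [25, 79] ⇒ [27, 81]
  DwuIV TTACT/0: at [2, 83, 109] ⇒ [2, 83, 109]

All cut coordinates (distinct, sorted): [2, 8, 27, 38, 55, 62, 71, 78, 81, 83, 93, 99, 105, 109, 126]

Fragment lengths:
  [0,2): 2 bp
  [2,8): 6 bp
  [8,27): 19 bp
  [27,38): 11 bp
  [38,55): 17 bp
  [55,62): 7 bp
  [62,71): 9 bp
  [71,78): 7 bp
  [78,81): 3 bp
  [81,83): 2 bp
  [83,93): 10 bp
  [93,99): 6 bp
  [99,105): 6 bp
  [105,109): 4 bp
  [109,126): 17 bp
  [126,136): 10 bp

[2,2,3,4,6,6,6,7,7,9,10,10,11,17,17,19]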